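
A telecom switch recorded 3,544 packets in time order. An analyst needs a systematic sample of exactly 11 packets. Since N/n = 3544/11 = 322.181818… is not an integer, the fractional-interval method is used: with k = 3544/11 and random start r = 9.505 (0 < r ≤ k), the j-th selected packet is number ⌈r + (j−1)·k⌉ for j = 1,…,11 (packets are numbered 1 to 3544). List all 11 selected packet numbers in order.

10, 332, 654, 977, 1299, 1621, 1943, 2265, 2587, 2910, 3232

j=1: r + 0k = 9.505 → ⌈·⌉ = 10
j=2: r + 1k = 331.686818… → ⌈·⌉ = 332
j=3: r + 2k = 653.868636… → ⌈·⌉ = 654
j=4: r + 3k = 976.050454… → ⌈·⌉ = 977
j=5: r + 4k = 1298.232272… → ⌈·⌉ = 1299
j=6: r + 5k = 1620.414090… → ⌈·⌉ = 1621
j=7: r + 6k = 1942.595909… → ⌈·⌉ = 1943
j=8: r + 7k = 2264.777727… → ⌈·⌉ = 2265
j=9: r + 8k = 2586.959545… → ⌈·⌉ = 2587
j=10: r + 9k = 2909.141363… → ⌈·⌉ = 2910
j=11: r + 10k = 3231.323181… → ⌈·⌉ = 3232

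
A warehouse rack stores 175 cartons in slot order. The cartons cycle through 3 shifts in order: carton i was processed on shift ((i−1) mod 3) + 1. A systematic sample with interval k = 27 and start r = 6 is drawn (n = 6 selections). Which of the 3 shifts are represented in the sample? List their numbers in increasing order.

3

Consecutive selections differ by k = 27, so their shift numbers differ by 27 mod 3 = 0.
gcd(27, 3) = 3, so the sample visits 3/3 = 1 distinct residues mod 3.
Start 6 is shift 3; the shifts hit are 3.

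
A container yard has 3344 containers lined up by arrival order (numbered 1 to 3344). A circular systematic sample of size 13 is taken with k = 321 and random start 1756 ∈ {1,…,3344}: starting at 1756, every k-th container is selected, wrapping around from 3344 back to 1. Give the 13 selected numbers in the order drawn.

1756, 2077, 2398, 2719, 3040, 17, 338, 659, 980, 1301, 1622, 1943, 2264

Selection 1: 1756
Selection 2: 1756 + 321 = 2077
Selection 3: 2077 + 321 = 2398
Selection 4: 2398 + 321 = 2719
Selection 5: 2719 + 321 = 3040
Selection 6: 3040 + 321 = 3361 → 3361 − 3344 = 17
Selection 7: 17 + 321 = 338
Selection 8: 338 + 321 = 659
Selection 9: 659 + 321 = 980
Selection 10: 980 + 321 = 1301
Selection 11: 1301 + 321 = 1622
Selection 12: 1622 + 321 = 1943
Selection 13: 1943 + 321 = 2264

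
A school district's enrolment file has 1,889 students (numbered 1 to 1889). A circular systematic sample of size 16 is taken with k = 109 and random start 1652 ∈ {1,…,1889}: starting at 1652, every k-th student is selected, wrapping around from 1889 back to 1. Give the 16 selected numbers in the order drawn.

Selection 1: 1652
Selection 2: 1652 + 109 = 1761
Selection 3: 1761 + 109 = 1870
Selection 4: 1870 + 109 = 1979 → 1979 − 1889 = 90
Selection 5: 90 + 109 = 199
Selection 6: 199 + 109 = 308
Selection 7: 308 + 109 = 417
Selection 8: 417 + 109 = 526
Selection 9: 526 + 109 = 635
Selection 10: 635 + 109 = 744
Selection 11: 744 + 109 = 853
Selection 12: 853 + 109 = 962
Selection 13: 962 + 109 = 1071
Selection 14: 1071 + 109 = 1180
Selection 15: 1180 + 109 = 1289
Selection 16: 1289 + 109 = 1398

1652, 1761, 1870, 90, 199, 308, 417, 526, 635, 744, 853, 962, 1071, 1180, 1289, 1398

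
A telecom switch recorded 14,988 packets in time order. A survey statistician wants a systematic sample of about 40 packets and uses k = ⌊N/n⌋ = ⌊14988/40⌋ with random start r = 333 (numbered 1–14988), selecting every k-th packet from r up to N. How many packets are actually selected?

k = ⌊14988/40⌋ = 374
Achieved size = ⌊(14988 − 333)/374⌋ + 1 = ⌊14655/374⌋ + 1 = 39 + 1 = 40
(last selection: 333 + 39×374 = 14919 ≤ 14988; next would be 15293 > 14988)

40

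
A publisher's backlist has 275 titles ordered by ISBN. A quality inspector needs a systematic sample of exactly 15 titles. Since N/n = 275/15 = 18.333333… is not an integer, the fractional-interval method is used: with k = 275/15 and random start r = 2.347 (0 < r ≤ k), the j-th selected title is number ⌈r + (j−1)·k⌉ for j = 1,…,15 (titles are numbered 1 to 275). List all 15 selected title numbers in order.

j=1: r + 0k = 2.347 → ⌈·⌉ = 3
j=2: r + 1k = 20.680333… → ⌈·⌉ = 21
j=3: r + 2k = 39.013666… → ⌈·⌉ = 40
j=4: r + 3k = 57.347 → ⌈·⌉ = 58
j=5: r + 4k = 75.680333… → ⌈·⌉ = 76
j=6: r + 5k = 94.013666… → ⌈·⌉ = 95
j=7: r + 6k = 112.347 → ⌈·⌉ = 113
j=8: r + 7k = 130.680333… → ⌈·⌉ = 131
j=9: r + 8k = 149.013666… → ⌈·⌉ = 150
j=10: r + 9k = 167.347 → ⌈·⌉ = 168
j=11: r + 10k = 185.680333… → ⌈·⌉ = 186
j=12: r + 11k = 204.013666… → ⌈·⌉ = 205
j=13: r + 12k = 222.347 → ⌈·⌉ = 223
j=14: r + 13k = 240.680333… → ⌈·⌉ = 241
j=15: r + 14k = 259.013666… → ⌈·⌉ = 260

3, 21, 40, 58, 76, 95, 113, 131, 150, 168, 186, 205, 223, 241, 260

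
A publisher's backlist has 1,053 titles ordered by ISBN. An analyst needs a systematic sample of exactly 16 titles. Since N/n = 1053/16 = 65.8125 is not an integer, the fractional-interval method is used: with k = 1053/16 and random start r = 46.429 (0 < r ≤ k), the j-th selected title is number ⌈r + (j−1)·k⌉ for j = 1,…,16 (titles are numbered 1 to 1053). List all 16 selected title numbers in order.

47, 113, 179, 244, 310, 376, 442, 508, 573, 639, 705, 771, 837, 902, 968, 1034

j=1: r + 0k = 46.429 → ⌈·⌉ = 47
j=2: r + 1k = 112.2415 → ⌈·⌉ = 113
j=3: r + 2k = 178.054 → ⌈·⌉ = 179
j=4: r + 3k = 243.8665 → ⌈·⌉ = 244
j=5: r + 4k = 309.679 → ⌈·⌉ = 310
j=6: r + 5k = 375.4915 → ⌈·⌉ = 376
j=7: r + 6k = 441.304 → ⌈·⌉ = 442
j=8: r + 7k = 507.1165 → ⌈·⌉ = 508
j=9: r + 8k = 572.929 → ⌈·⌉ = 573
j=10: r + 9k = 638.7415 → ⌈·⌉ = 639
j=11: r + 10k = 704.554 → ⌈·⌉ = 705
j=12: r + 11k = 770.3665 → ⌈·⌉ = 771
j=13: r + 12k = 836.179 → ⌈·⌉ = 837
j=14: r + 13k = 901.9915 → ⌈·⌉ = 902
j=15: r + 14k = 967.804 → ⌈·⌉ = 968
j=16: r + 15k = 1033.6165 → ⌈·⌉ = 1034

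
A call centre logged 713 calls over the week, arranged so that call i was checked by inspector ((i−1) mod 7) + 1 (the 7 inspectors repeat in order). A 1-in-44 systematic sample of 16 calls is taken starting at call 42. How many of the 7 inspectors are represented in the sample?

Consecutive selections differ by k = 44, so their inspector numbers differ by 44 mod 7 = 2.
gcd(44, 7) = 1, so the sample visits 7/1 = 7 distinct residues mod 7.
Start 42 is inspector 7; the inspectors hit are 1, 2, 3, 4, 5, 6, 7.

7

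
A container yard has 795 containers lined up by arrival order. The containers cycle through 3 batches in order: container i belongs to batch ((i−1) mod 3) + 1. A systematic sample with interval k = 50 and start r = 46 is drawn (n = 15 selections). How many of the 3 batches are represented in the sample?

Consecutive selections differ by k = 50, so their batch numbers differ by 50 mod 3 = 2.
gcd(50, 3) = 1, so the sample visits 3/1 = 3 distinct residues mod 3.
Start 46 is batch 1; the batches hit are 1, 2, 3.

3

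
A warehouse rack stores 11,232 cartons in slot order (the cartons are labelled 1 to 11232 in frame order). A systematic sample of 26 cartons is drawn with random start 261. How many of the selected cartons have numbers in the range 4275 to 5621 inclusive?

k = 11232/26 = 432
First selection ≥ 4275: 261 + ⌈(4275−261)/432⌉·432 = 261 + 10×432 = 4581
Last selection ≤ 5621: 261 + ⌊(5621−261)/432⌋·432 = 261 + 12×432 = 5445
Count = 12 − 10 + 1 = 3

3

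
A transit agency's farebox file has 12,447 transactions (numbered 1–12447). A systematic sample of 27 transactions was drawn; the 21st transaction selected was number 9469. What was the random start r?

249

k = 12447/27 = 461
r = 9469 − (21−1)×461 = 9469 − 9220 = 249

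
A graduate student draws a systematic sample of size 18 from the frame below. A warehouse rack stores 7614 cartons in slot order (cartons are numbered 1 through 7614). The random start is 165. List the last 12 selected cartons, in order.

2703, 3126, 3549, 3972, 4395, 4818, 5241, 5664, 6087, 6510, 6933, 7356

k = N/n = 7614/18 = 423
7th selection = 165 + 6×423 = 2703
8th: 2703 + 423 = 3126
9th: 3126 + 423 = 3549
10th: 3549 + 423 = 3972
11th: 3972 + 423 = 4395
12th: 4395 + 423 = 4818
13th: 4818 + 423 = 5241
14th: 5241 + 423 = 5664
15th: 5664 + 423 = 6087
16th: 6087 + 423 = 6510
17th: 6510 + 423 = 6933
18th: 6933 + 423 = 7356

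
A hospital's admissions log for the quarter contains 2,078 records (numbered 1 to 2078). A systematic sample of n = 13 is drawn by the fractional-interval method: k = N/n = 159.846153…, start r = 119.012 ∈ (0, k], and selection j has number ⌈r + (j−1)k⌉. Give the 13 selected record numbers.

j=1: r + 0k = 119.012 → ⌈·⌉ = 120
j=2: r + 1k = 278.858153… → ⌈·⌉ = 279
j=3: r + 2k = 438.704307… → ⌈·⌉ = 439
j=4: r + 3k = 598.550461… → ⌈·⌉ = 599
j=5: r + 4k = 758.396615… → ⌈·⌉ = 759
j=6: r + 5k = 918.242769… → ⌈·⌉ = 919
j=7: r + 6k = 1078.088923… → ⌈·⌉ = 1079
j=8: r + 7k = 1237.935076… → ⌈·⌉ = 1238
j=9: r + 8k = 1397.781230… → ⌈·⌉ = 1398
j=10: r + 9k = 1557.627384… → ⌈·⌉ = 1558
j=11: r + 10k = 1717.473538… → ⌈·⌉ = 1718
j=12: r + 11k = 1877.319692… → ⌈·⌉ = 1878
j=13: r + 12k = 2037.165846… → ⌈·⌉ = 2038

120, 279, 439, 599, 759, 919, 1079, 1238, 1398, 1558, 1718, 1878, 2038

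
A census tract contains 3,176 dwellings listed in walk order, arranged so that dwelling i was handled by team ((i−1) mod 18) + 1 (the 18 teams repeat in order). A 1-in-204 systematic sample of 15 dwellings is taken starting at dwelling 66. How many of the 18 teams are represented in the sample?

Consecutive selections differ by k = 204, so their team numbers differ by 204 mod 18 = 6.
gcd(204, 18) = 6, so the sample visits 18/6 = 3 distinct residues mod 18.
Start 66 is team 12; the teams hit are 6, 12, 18.

3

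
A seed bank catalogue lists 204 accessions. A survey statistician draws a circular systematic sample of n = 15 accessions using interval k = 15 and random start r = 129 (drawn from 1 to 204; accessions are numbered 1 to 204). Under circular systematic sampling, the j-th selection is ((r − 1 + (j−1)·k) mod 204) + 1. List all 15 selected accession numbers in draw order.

129, 144, 159, 174, 189, 204, 15, 30, 45, 60, 75, 90, 105, 120, 135

Selection 1: 129
Selection 2: 129 + 15 = 144
Selection 3: 144 + 15 = 159
Selection 4: 159 + 15 = 174
Selection 5: 174 + 15 = 189
Selection 6: 189 + 15 = 204
Selection 7: 204 + 15 = 219 → 219 − 204 = 15
Selection 8: 15 + 15 = 30
Selection 9: 30 + 15 = 45
Selection 10: 45 + 15 = 60
Selection 11: 60 + 15 = 75
Selection 12: 75 + 15 = 90
Selection 13: 90 + 15 = 105
Selection 14: 105 + 15 = 120
Selection 15: 120 + 15 = 135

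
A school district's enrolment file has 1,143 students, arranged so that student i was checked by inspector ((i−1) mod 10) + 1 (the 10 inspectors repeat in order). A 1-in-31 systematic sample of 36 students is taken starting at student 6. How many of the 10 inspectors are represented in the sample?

10

Consecutive selections differ by k = 31, so their inspector numbers differ by 31 mod 10 = 1.
gcd(31, 10) = 1, so the sample visits 10/1 = 10 distinct residues mod 10.
Start 6 is inspector 6; the inspectors hit are 1, 2, 3, 4, 5, 6, 7, 8, 9, 10.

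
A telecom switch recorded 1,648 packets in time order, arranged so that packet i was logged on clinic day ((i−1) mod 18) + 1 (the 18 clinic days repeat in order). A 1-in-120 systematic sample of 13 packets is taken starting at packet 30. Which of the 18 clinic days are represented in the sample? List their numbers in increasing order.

Consecutive selections differ by k = 120, so their clinic day numbers differ by 120 mod 18 = 12.
gcd(120, 18) = 6, so the sample visits 18/6 = 3 distinct residues mod 18.
Start 30 is clinic day 12; the clinic days hit are 6, 12, 18.

6, 12, 18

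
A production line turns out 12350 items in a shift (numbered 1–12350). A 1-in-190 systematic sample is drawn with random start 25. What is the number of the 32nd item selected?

k = 190
32nd selection = r + (32−1)·k = 25 + 31×190 = 25 + 5890 = 5915

5915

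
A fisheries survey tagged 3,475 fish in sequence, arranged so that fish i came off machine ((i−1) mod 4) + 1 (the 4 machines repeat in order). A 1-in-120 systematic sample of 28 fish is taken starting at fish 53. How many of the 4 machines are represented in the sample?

Consecutive selections differ by k = 120, so their machine numbers differ by 120 mod 4 = 0.
gcd(120, 4) = 4, so the sample visits 4/4 = 1 distinct residues mod 4.
Start 53 is machine 1; the machines hit are 1.

1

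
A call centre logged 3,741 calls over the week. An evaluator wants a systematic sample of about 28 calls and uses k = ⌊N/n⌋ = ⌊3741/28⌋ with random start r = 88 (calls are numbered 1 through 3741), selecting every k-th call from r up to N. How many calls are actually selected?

28

k = ⌊3741/28⌋ = 133
Achieved size = ⌊(3741 − 88)/133⌋ + 1 = ⌊3653/133⌋ + 1 = 27 + 1 = 28
(last selection: 88 + 27×133 = 3679 ≤ 3741; next would be 3812 > 3741)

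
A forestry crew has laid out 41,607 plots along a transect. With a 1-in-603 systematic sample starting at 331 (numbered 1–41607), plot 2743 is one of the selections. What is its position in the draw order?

5

k = 603
position = (2743 − 331)/603 + 1 = 2412/603 + 1 = 4 + 1 = 5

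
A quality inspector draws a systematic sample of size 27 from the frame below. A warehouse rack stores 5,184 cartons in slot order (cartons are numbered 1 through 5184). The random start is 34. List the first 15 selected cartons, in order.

34, 226, 418, 610, 802, 994, 1186, 1378, 1570, 1762, 1954, 2146, 2338, 2530, 2722

k = N/n = 5184/27 = 192
carton 1: 34
carton 2: 34 + 192 = 226
carton 3: 226 + 192 = 418
carton 4: 418 + 192 = 610
carton 5: 610 + 192 = 802
carton 6: 802 + 192 = 994
carton 7: 994 + 192 = 1186
carton 8: 1186 + 192 = 1378
carton 9: 1378 + 192 = 1570
carton 10: 1570 + 192 = 1762
carton 11: 1762 + 192 = 1954
carton 12: 1954 + 192 = 2146
carton 13: 2146 + 192 = 2338
carton 14: 2338 + 192 = 2530
carton 15: 2530 + 192 = 2722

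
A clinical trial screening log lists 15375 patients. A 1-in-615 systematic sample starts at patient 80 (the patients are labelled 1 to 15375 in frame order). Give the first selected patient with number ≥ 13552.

13610

k = 615
Steps past start: ⌈(13552 − 80)/615⌉ = ⌈13472/615⌉ = 22
Selected patient: 80 + 22×615 = 13610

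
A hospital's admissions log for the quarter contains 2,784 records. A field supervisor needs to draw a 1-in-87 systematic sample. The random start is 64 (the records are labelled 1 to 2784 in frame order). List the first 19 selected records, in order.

record 1: 64
record 2: 64 + 87 = 151
record 3: 151 + 87 = 238
record 4: 238 + 87 = 325
record 5: 325 + 87 = 412
record 6: 412 + 87 = 499
record 7: 499 + 87 = 586
record 8: 586 + 87 = 673
record 9: 673 + 87 = 760
record 10: 760 + 87 = 847
record 11: 847 + 87 = 934
record 12: 934 + 87 = 1021
record 13: 1021 + 87 = 1108
record 14: 1108 + 87 = 1195
record 15: 1195 + 87 = 1282
record 16: 1282 + 87 = 1369
record 17: 1369 + 87 = 1456
record 18: 1456 + 87 = 1543
record 19: 1543 + 87 = 1630

64, 151, 238, 325, 412, 499, 586, 673, 760, 847, 934, 1021, 1108, 1195, 1282, 1369, 1456, 1543, 1630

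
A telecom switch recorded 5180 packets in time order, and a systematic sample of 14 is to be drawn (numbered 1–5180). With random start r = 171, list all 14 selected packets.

k = N/n = 5180/14 = 370
packet 1: 171
packet 2: 171 + 370 = 541
packet 3: 541 + 370 = 911
packet 4: 911 + 370 = 1281
packet 5: 1281 + 370 = 1651
packet 6: 1651 + 370 = 2021
packet 7: 2021 + 370 = 2391
packet 8: 2391 + 370 = 2761
packet 9: 2761 + 370 = 3131
packet 10: 3131 + 370 = 3501
packet 11: 3501 + 370 = 3871
packet 12: 3871 + 370 = 4241
packet 13: 4241 + 370 = 4611
packet 14: 4611 + 370 = 4981

171, 541, 911, 1281, 1651, 2021, 2391, 2761, 3131, 3501, 3871, 4241, 4611, 4981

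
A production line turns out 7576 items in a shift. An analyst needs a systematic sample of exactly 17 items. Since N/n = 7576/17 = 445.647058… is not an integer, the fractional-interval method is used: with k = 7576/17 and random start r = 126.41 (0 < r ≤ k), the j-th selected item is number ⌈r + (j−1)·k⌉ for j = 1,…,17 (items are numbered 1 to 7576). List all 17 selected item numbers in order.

j=1: r + 0k = 126.41 → ⌈·⌉ = 127
j=2: r + 1k = 572.057058… → ⌈·⌉ = 573
j=3: r + 2k = 1017.704117… → ⌈·⌉ = 1018
j=4: r + 3k = 1463.351176… → ⌈·⌉ = 1464
j=5: r + 4k = 1908.998235… → ⌈·⌉ = 1909
j=6: r + 5k = 2354.645294… → ⌈·⌉ = 2355
j=7: r + 6k = 2800.292352… → ⌈·⌉ = 2801
j=8: r + 7k = 3245.939411… → ⌈·⌉ = 3246
j=9: r + 8k = 3691.586470… → ⌈·⌉ = 3692
j=10: r + 9k = 4137.233529… → ⌈·⌉ = 4138
j=11: r + 10k = 4582.880588… → ⌈·⌉ = 4583
j=12: r + 11k = 5028.527647… → ⌈·⌉ = 5029
j=13: r + 12k = 5474.174705… → ⌈·⌉ = 5475
j=14: r + 13k = 5919.821764… → ⌈·⌉ = 5920
j=15: r + 14k = 6365.468823… → ⌈·⌉ = 6366
j=16: r + 15k = 6811.115882… → ⌈·⌉ = 6812
j=17: r + 16k = 7256.762941… → ⌈·⌉ = 7257

127, 573, 1018, 1464, 1909, 2355, 2801, 3246, 3692, 4138, 4583, 5029, 5475, 5920, 6366, 6812, 7257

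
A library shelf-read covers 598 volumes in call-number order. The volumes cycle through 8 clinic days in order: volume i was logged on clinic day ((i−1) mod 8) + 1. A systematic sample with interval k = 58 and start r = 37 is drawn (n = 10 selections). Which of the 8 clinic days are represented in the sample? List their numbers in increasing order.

Consecutive selections differ by k = 58, so their clinic day numbers differ by 58 mod 8 = 2.
gcd(58, 8) = 2, so the sample visits 8/2 = 4 distinct residues mod 8.
Start 37 is clinic day 5; the clinic days hit are 1, 3, 5, 7.

1, 3, 5, 7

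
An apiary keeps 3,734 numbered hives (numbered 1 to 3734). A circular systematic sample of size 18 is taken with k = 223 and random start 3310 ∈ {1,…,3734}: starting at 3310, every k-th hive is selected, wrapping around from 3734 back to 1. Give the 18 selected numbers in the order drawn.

Selection 1: 3310
Selection 2: 3310 + 223 = 3533
Selection 3: 3533 + 223 = 3756 → 3756 − 3734 = 22
Selection 4: 22 + 223 = 245
Selection 5: 245 + 223 = 468
Selection 6: 468 + 223 = 691
Selection 7: 691 + 223 = 914
Selection 8: 914 + 223 = 1137
Selection 9: 1137 + 223 = 1360
Selection 10: 1360 + 223 = 1583
Selection 11: 1583 + 223 = 1806
Selection 12: 1806 + 223 = 2029
Selection 13: 2029 + 223 = 2252
Selection 14: 2252 + 223 = 2475
Selection 15: 2475 + 223 = 2698
Selection 16: 2698 + 223 = 2921
Selection 17: 2921 + 223 = 3144
Selection 18: 3144 + 223 = 3367

3310, 3533, 22, 245, 468, 691, 914, 1137, 1360, 1583, 1806, 2029, 2252, 2475, 2698, 2921, 3144, 3367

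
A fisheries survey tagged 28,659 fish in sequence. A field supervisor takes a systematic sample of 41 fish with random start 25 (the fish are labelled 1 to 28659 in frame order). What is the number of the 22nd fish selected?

14704

k = 28659/41 = 699
22nd selection = r + (22−1)·k = 25 + 21×699 = 25 + 14679 = 14704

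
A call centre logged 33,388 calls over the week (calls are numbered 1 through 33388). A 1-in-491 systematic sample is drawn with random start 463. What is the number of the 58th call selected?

k = 491
58th selection = r + (58−1)·k = 463 + 57×491 = 463 + 27987 = 28450

28450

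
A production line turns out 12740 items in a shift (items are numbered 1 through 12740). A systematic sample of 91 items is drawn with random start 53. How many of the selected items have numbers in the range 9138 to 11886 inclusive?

20

k = 12740/91 = 140
First selection ≥ 9138: 53 + ⌈(9138−53)/140⌉·140 = 53 + 65×140 = 9153
Last selection ≤ 11886: 53 + ⌊(11886−53)/140⌋·140 = 53 + 84×140 = 11813
Count = 84 − 65 + 1 = 20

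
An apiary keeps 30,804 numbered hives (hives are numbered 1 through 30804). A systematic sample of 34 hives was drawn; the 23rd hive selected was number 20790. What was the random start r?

k = 30804/34 = 906
r = 20790 − (23−1)×906 = 20790 − 19932 = 858

858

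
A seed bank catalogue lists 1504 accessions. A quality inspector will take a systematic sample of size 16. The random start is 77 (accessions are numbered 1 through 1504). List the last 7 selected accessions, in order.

923, 1017, 1111, 1205, 1299, 1393, 1487

k = N/n = 1504/16 = 94
10th selection = 77 + 9×94 = 923
11th: 923 + 94 = 1017
12th: 1017 + 94 = 1111
13th: 1111 + 94 = 1205
14th: 1205 + 94 = 1299
15th: 1299 + 94 = 1393
16th: 1393 + 94 = 1487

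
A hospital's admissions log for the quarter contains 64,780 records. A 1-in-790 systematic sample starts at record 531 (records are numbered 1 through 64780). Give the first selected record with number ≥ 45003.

45561

k = 790
Steps past start: ⌈(45003 − 531)/790⌉ = ⌈44472/790⌉ = 57
Selected record: 531 + 57×790 = 45561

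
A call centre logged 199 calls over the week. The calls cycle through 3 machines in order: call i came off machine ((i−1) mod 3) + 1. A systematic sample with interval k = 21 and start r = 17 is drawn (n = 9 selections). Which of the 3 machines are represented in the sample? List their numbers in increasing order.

2

Consecutive selections differ by k = 21, so their machine numbers differ by 21 mod 3 = 0.
gcd(21, 3) = 3, so the sample visits 3/3 = 1 distinct residues mod 3.
Start 17 is machine 2; the machines hit are 2.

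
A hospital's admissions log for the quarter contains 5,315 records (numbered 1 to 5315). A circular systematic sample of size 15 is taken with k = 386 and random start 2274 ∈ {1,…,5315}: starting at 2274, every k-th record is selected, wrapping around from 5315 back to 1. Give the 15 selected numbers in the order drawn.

2274, 2660, 3046, 3432, 3818, 4204, 4590, 4976, 47, 433, 819, 1205, 1591, 1977, 2363

Selection 1: 2274
Selection 2: 2274 + 386 = 2660
Selection 3: 2660 + 386 = 3046
Selection 4: 3046 + 386 = 3432
Selection 5: 3432 + 386 = 3818
Selection 6: 3818 + 386 = 4204
Selection 7: 4204 + 386 = 4590
Selection 8: 4590 + 386 = 4976
Selection 9: 4976 + 386 = 5362 → 5362 − 5315 = 47
Selection 10: 47 + 386 = 433
Selection 11: 433 + 386 = 819
Selection 12: 819 + 386 = 1205
Selection 13: 1205 + 386 = 1591
Selection 14: 1591 + 386 = 1977
Selection 15: 1977 + 386 = 2363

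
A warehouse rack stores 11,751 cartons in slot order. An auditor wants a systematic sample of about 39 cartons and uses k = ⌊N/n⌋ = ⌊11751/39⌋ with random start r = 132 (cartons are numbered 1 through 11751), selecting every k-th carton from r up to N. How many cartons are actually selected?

39

k = ⌊11751/39⌋ = 301
Achieved size = ⌊(11751 − 132)/301⌋ + 1 = ⌊11619/301⌋ + 1 = 38 + 1 = 39
(last selection: 132 + 38×301 = 11570 ≤ 11751; next would be 11871 > 11751)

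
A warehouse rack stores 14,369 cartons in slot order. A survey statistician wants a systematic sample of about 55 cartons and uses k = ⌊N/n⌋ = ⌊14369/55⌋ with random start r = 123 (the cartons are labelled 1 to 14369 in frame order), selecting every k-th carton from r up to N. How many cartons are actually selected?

55

k = ⌊14369/55⌋ = 261
Achieved size = ⌊(14369 − 123)/261⌋ + 1 = ⌊14246/261⌋ + 1 = 54 + 1 = 55
(last selection: 123 + 54×261 = 14217 ≤ 14369; next would be 14478 > 14369)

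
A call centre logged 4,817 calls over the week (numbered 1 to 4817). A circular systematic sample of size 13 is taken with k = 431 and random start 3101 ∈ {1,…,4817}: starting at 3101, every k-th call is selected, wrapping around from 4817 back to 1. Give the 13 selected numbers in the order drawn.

Selection 1: 3101
Selection 2: 3101 + 431 = 3532
Selection 3: 3532 + 431 = 3963
Selection 4: 3963 + 431 = 4394
Selection 5: 4394 + 431 = 4825 → 4825 − 4817 = 8
Selection 6: 8 + 431 = 439
Selection 7: 439 + 431 = 870
Selection 8: 870 + 431 = 1301
Selection 9: 1301 + 431 = 1732
Selection 10: 1732 + 431 = 2163
Selection 11: 2163 + 431 = 2594
Selection 12: 2594 + 431 = 3025
Selection 13: 3025 + 431 = 3456

3101, 3532, 3963, 4394, 8, 439, 870, 1301, 1732, 2163, 2594, 3025, 3456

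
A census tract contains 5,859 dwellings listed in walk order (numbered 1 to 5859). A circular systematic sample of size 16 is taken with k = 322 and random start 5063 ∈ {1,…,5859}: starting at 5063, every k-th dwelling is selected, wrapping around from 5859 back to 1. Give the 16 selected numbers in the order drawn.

Selection 1: 5063
Selection 2: 5063 + 322 = 5385
Selection 3: 5385 + 322 = 5707
Selection 4: 5707 + 322 = 6029 → 6029 − 5859 = 170
Selection 5: 170 + 322 = 492
Selection 6: 492 + 322 = 814
Selection 7: 814 + 322 = 1136
Selection 8: 1136 + 322 = 1458
Selection 9: 1458 + 322 = 1780
Selection 10: 1780 + 322 = 2102
Selection 11: 2102 + 322 = 2424
Selection 12: 2424 + 322 = 2746
Selection 13: 2746 + 322 = 3068
Selection 14: 3068 + 322 = 3390
Selection 15: 3390 + 322 = 3712
Selection 16: 3712 + 322 = 4034

5063, 5385, 5707, 170, 492, 814, 1136, 1458, 1780, 2102, 2424, 2746, 3068, 3390, 3712, 4034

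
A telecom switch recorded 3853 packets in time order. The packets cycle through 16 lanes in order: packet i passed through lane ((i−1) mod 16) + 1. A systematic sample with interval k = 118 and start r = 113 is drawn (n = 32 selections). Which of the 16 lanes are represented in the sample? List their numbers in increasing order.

1, 3, 5, 7, 9, 11, 13, 15

Consecutive selections differ by k = 118, so their lane numbers differ by 118 mod 16 = 6.
gcd(118, 16) = 2, so the sample visits 16/2 = 8 distinct residues mod 16.
Start 113 is lane 1; the lanes hit are 1, 3, 5, 7, 9, 11, 13, 15.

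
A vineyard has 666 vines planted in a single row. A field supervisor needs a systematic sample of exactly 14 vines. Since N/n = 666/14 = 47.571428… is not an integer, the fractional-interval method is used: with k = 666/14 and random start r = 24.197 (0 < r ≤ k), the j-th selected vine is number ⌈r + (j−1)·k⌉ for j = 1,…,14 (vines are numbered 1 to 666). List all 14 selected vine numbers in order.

j=1: r + 0k = 24.197 → ⌈·⌉ = 25
j=2: r + 1k = 71.768428… → ⌈·⌉ = 72
j=3: r + 2k = 119.339857… → ⌈·⌉ = 120
j=4: r + 3k = 166.911285… → ⌈·⌉ = 167
j=5: r + 4k = 214.482714… → ⌈·⌉ = 215
j=6: r + 5k = 262.054142… → ⌈·⌉ = 263
j=7: r + 6k = 309.625571… → ⌈·⌉ = 310
j=8: r + 7k = 357.197 → ⌈·⌉ = 358
j=9: r + 8k = 404.768428… → ⌈·⌉ = 405
j=10: r + 9k = 452.339857… → ⌈·⌉ = 453
j=11: r + 10k = 499.911285… → ⌈·⌉ = 500
j=12: r + 11k = 547.482714… → ⌈·⌉ = 548
j=13: r + 12k = 595.054142… → ⌈·⌉ = 596
j=14: r + 13k = 642.625571… → ⌈·⌉ = 643

25, 72, 120, 167, 215, 263, 310, 358, 405, 453, 500, 548, 596, 643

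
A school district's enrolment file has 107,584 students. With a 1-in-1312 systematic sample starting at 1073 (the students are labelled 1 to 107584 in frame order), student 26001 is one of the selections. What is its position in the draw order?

20

k = 1312
position = (26001 − 1073)/1312 + 1 = 24928/1312 + 1 = 19 + 1 = 20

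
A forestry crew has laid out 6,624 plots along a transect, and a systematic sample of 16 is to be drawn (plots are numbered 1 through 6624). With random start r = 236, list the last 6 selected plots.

4376, 4790, 5204, 5618, 6032, 6446

k = N/n = 6624/16 = 414
11th selection = 236 + 10×414 = 4376
12th: 4376 + 414 = 4790
13th: 4790 + 414 = 5204
14th: 5204 + 414 = 5618
15th: 5618 + 414 = 6032
16th: 6032 + 414 = 6446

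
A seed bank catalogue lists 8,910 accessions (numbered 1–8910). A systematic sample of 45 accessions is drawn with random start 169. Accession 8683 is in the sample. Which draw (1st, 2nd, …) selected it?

44

k = 8910/45 = 198
position = (8683 − 169)/198 + 1 = 8514/198 + 1 = 43 + 1 = 44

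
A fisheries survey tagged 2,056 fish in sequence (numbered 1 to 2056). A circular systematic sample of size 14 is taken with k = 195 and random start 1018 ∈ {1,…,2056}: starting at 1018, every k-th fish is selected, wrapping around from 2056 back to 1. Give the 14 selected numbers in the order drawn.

Selection 1: 1018
Selection 2: 1018 + 195 = 1213
Selection 3: 1213 + 195 = 1408
Selection 4: 1408 + 195 = 1603
Selection 5: 1603 + 195 = 1798
Selection 6: 1798 + 195 = 1993
Selection 7: 1993 + 195 = 2188 → 2188 − 2056 = 132
Selection 8: 132 + 195 = 327
Selection 9: 327 + 195 = 522
Selection 10: 522 + 195 = 717
Selection 11: 717 + 195 = 912
Selection 12: 912 + 195 = 1107
Selection 13: 1107 + 195 = 1302
Selection 14: 1302 + 195 = 1497

1018, 1213, 1408, 1603, 1798, 1993, 132, 327, 522, 717, 912, 1107, 1302, 1497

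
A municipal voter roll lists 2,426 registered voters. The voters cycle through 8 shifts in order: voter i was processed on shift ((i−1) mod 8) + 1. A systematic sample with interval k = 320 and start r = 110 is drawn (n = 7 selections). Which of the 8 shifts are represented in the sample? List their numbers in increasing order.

Consecutive selections differ by k = 320, so their shift numbers differ by 320 mod 8 = 0.
gcd(320, 8) = 8, so the sample visits 8/8 = 1 distinct residues mod 8.
Start 110 is shift 6; the shifts hit are 6.

6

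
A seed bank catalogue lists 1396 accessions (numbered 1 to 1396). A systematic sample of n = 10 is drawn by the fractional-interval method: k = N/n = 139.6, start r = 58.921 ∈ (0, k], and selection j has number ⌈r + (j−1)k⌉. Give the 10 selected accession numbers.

59, 199, 339, 478, 618, 757, 897, 1037, 1176, 1316

j=1: r + 0k = 58.921 → ⌈·⌉ = 59
j=2: r + 1k = 198.521 → ⌈·⌉ = 199
j=3: r + 2k = 338.121 → ⌈·⌉ = 339
j=4: r + 3k = 477.721 → ⌈·⌉ = 478
j=5: r + 4k = 617.321 → ⌈·⌉ = 618
j=6: r + 5k = 756.921 → ⌈·⌉ = 757
j=7: r + 6k = 896.521 → ⌈·⌉ = 897
j=8: r + 7k = 1036.121 → ⌈·⌉ = 1037
j=9: r + 8k = 1175.721 → ⌈·⌉ = 1176
j=10: r + 9k = 1315.321 → ⌈·⌉ = 1316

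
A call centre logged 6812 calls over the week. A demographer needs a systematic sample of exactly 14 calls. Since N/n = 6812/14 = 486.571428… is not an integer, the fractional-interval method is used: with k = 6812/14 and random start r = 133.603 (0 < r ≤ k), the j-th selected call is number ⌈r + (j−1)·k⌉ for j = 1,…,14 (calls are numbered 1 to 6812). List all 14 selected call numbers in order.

134, 621, 1107, 1594, 2080, 2567, 3054, 3540, 4027, 4513, 5000, 5486, 5973, 6460

j=1: r + 0k = 133.603 → ⌈·⌉ = 134
j=2: r + 1k = 620.174428… → ⌈·⌉ = 621
j=3: r + 2k = 1106.745857… → ⌈·⌉ = 1107
j=4: r + 3k = 1593.317285… → ⌈·⌉ = 1594
j=5: r + 4k = 2079.888714… → ⌈·⌉ = 2080
j=6: r + 5k = 2566.460142… → ⌈·⌉ = 2567
j=7: r + 6k = 3053.031571… → ⌈·⌉ = 3054
j=8: r + 7k = 3539.603 → ⌈·⌉ = 3540
j=9: r + 8k = 4026.174428… → ⌈·⌉ = 4027
j=10: r + 9k = 4512.745857… → ⌈·⌉ = 4513
j=11: r + 10k = 4999.317285… → ⌈·⌉ = 5000
j=12: r + 11k = 5485.888714… → ⌈·⌉ = 5486
j=13: r + 12k = 5972.460142… → ⌈·⌉ = 5973
j=14: r + 13k = 6459.031571… → ⌈·⌉ = 6460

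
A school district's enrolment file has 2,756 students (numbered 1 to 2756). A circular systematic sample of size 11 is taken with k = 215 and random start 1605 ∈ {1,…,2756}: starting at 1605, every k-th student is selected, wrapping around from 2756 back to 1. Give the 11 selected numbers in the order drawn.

1605, 1820, 2035, 2250, 2465, 2680, 139, 354, 569, 784, 999

Selection 1: 1605
Selection 2: 1605 + 215 = 1820
Selection 3: 1820 + 215 = 2035
Selection 4: 2035 + 215 = 2250
Selection 5: 2250 + 215 = 2465
Selection 6: 2465 + 215 = 2680
Selection 7: 2680 + 215 = 2895 → 2895 − 2756 = 139
Selection 8: 139 + 215 = 354
Selection 9: 354 + 215 = 569
Selection 10: 569 + 215 = 784
Selection 11: 784 + 215 = 999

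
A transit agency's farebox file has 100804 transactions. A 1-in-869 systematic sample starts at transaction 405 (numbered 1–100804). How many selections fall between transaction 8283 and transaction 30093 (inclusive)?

k = 869
First selection ≥ 8283: 405 + ⌈(8283−405)/869⌉·869 = 405 + 10×869 = 9095
Last selection ≤ 30093: 405 + ⌊(30093−405)/869⌋·869 = 405 + 34×869 = 29951
Count = 34 − 10 + 1 = 25

25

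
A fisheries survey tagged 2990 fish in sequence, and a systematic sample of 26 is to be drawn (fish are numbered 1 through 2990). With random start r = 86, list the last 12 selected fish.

k = N/n = 2990/26 = 115
15th selection = 86 + 14×115 = 1696
16th: 1696 + 115 = 1811
17th: 1811 + 115 = 1926
18th: 1926 + 115 = 2041
19th: 2041 + 115 = 2156
20th: 2156 + 115 = 2271
21st: 2271 + 115 = 2386
22nd: 2386 + 115 = 2501
23rd: 2501 + 115 = 2616
24th: 2616 + 115 = 2731
25th: 2731 + 115 = 2846
26th: 2846 + 115 = 2961

1696, 1811, 1926, 2041, 2156, 2271, 2386, 2501, 2616, 2731, 2846, 2961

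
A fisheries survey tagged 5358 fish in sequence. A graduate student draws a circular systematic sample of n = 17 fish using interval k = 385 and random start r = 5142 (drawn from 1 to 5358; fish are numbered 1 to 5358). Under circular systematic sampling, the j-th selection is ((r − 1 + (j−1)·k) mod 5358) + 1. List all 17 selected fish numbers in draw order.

5142, 169, 554, 939, 1324, 1709, 2094, 2479, 2864, 3249, 3634, 4019, 4404, 4789, 5174, 201, 586

Selection 1: 5142
Selection 2: 5142 + 385 = 5527 → 5527 − 5358 = 169
Selection 3: 169 + 385 = 554
Selection 4: 554 + 385 = 939
Selection 5: 939 + 385 = 1324
Selection 6: 1324 + 385 = 1709
Selection 7: 1709 + 385 = 2094
Selection 8: 2094 + 385 = 2479
Selection 9: 2479 + 385 = 2864
Selection 10: 2864 + 385 = 3249
Selection 11: 3249 + 385 = 3634
Selection 12: 3634 + 385 = 4019
Selection 13: 4019 + 385 = 4404
Selection 14: 4404 + 385 = 4789
Selection 15: 4789 + 385 = 5174
Selection 16: 5174 + 385 = 5559 → 5559 − 5358 = 201
Selection 17: 201 + 385 = 586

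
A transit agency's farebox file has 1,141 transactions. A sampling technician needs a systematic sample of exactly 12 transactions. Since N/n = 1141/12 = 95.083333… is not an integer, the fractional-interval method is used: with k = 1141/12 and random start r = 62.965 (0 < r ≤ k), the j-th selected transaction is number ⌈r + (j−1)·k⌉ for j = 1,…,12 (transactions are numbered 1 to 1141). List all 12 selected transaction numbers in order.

j=1: r + 0k = 62.965 → ⌈·⌉ = 63
j=2: r + 1k = 158.048333… → ⌈·⌉ = 159
j=3: r + 2k = 253.131666… → ⌈·⌉ = 254
j=4: r + 3k = 348.215 → ⌈·⌉ = 349
j=5: r + 4k = 443.298333… → ⌈·⌉ = 444
j=6: r + 5k = 538.381666… → ⌈·⌉ = 539
j=7: r + 6k = 633.465 → ⌈·⌉ = 634
j=8: r + 7k = 728.548333… → ⌈·⌉ = 729
j=9: r + 8k = 823.631666… → ⌈·⌉ = 824
j=10: r + 9k = 918.715 → ⌈·⌉ = 919
j=11: r + 10k = 1013.798333… → ⌈·⌉ = 1014
j=12: r + 11k = 1108.881666… → ⌈·⌉ = 1109

63, 159, 254, 349, 444, 539, 634, 729, 824, 919, 1014, 1109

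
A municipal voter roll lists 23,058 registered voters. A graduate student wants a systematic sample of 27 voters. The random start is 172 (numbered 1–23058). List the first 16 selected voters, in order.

k = N/n = 23058/27 = 854
voter 1: 172
voter 2: 172 + 854 = 1026
voter 3: 1026 + 854 = 1880
voter 4: 1880 + 854 = 2734
voter 5: 2734 + 854 = 3588
voter 6: 3588 + 854 = 4442
voter 7: 4442 + 854 = 5296
voter 8: 5296 + 854 = 6150
voter 9: 6150 + 854 = 7004
voter 10: 7004 + 854 = 7858
voter 11: 7858 + 854 = 8712
voter 12: 8712 + 854 = 9566
voter 13: 9566 + 854 = 10420
voter 14: 10420 + 854 = 11274
voter 15: 11274 + 854 = 12128
voter 16: 12128 + 854 = 12982

172, 1026, 1880, 2734, 3588, 4442, 5296, 6150, 7004, 7858, 8712, 9566, 10420, 11274, 12128, 12982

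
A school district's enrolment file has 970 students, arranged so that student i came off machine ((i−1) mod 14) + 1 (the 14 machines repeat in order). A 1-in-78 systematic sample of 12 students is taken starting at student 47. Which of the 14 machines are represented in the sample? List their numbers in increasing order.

1, 3, 5, 7, 9, 11, 13

Consecutive selections differ by k = 78, so their machine numbers differ by 78 mod 14 = 8.
gcd(78, 14) = 2, so the sample visits 14/2 = 7 distinct residues mod 14.
Start 47 is machine 5; the machines hit are 1, 3, 5, 7, 9, 11, 13.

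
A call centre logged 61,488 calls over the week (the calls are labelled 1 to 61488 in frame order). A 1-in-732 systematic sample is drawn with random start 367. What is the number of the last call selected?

61123

k = 732
84th selection = r + (84−1)·k = 367 + 83×732 = 367 + 60756 = 61123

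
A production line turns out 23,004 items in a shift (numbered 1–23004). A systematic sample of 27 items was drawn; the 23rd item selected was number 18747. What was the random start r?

k = 23004/27 = 852
r = 18747 − (23−1)×852 = 18747 − 18744 = 3

3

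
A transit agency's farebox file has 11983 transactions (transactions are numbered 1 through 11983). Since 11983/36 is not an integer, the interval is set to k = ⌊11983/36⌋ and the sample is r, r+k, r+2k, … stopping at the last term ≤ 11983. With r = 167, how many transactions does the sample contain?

k = ⌊11983/36⌋ = 332
Achieved size = ⌊(11983 − 167)/332⌋ + 1 = ⌊11816/332⌋ + 1 = 35 + 1 = 36
(last selection: 167 + 35×332 = 11787 ≤ 11983; next would be 12119 > 11983)

36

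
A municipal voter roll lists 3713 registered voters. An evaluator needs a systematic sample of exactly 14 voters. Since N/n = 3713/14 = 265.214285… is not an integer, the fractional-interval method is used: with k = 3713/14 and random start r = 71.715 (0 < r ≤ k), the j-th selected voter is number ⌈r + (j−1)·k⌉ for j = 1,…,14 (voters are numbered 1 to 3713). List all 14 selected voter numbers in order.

j=1: r + 0k = 71.715 → ⌈·⌉ = 72
j=2: r + 1k = 336.929285… → ⌈·⌉ = 337
j=3: r + 2k = 602.143571… → ⌈·⌉ = 603
j=4: r + 3k = 867.357857… → ⌈·⌉ = 868
j=5: r + 4k = 1132.572142… → ⌈·⌉ = 1133
j=6: r + 5k = 1397.786428… → ⌈·⌉ = 1398
j=7: r + 6k = 1663.000714… → ⌈·⌉ = 1664
j=8: r + 7k = 1928.215 → ⌈·⌉ = 1929
j=9: r + 8k = 2193.429285… → ⌈·⌉ = 2194
j=10: r + 9k = 2458.643571… → ⌈·⌉ = 2459
j=11: r + 10k = 2723.857857… → ⌈·⌉ = 2724
j=12: r + 11k = 2989.072142… → ⌈·⌉ = 2990
j=13: r + 12k = 3254.286428… → ⌈·⌉ = 3255
j=14: r + 13k = 3519.500714… → ⌈·⌉ = 3520

72, 337, 603, 868, 1133, 1398, 1664, 1929, 2194, 2459, 2724, 2990, 3255, 3520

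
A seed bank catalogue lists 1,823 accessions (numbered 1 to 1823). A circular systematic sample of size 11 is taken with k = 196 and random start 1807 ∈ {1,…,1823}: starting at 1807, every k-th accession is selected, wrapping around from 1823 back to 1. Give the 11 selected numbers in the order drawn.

1807, 180, 376, 572, 768, 964, 1160, 1356, 1552, 1748, 121

Selection 1: 1807
Selection 2: 1807 + 196 = 2003 → 2003 − 1823 = 180
Selection 3: 180 + 196 = 376
Selection 4: 376 + 196 = 572
Selection 5: 572 + 196 = 768
Selection 6: 768 + 196 = 964
Selection 7: 964 + 196 = 1160
Selection 8: 1160 + 196 = 1356
Selection 9: 1356 + 196 = 1552
Selection 10: 1552 + 196 = 1748
Selection 11: 1748 + 196 = 1944 → 1944 − 1823 = 121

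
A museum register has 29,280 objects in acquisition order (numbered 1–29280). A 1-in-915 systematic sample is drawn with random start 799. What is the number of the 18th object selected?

k = 915
18th selection = r + (18−1)·k = 799 + 17×915 = 799 + 15555 = 16354

16354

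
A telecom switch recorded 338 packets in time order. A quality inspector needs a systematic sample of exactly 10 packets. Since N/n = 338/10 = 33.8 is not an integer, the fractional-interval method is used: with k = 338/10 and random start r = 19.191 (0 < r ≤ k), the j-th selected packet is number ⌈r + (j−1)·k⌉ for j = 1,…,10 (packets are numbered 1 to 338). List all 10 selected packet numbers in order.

j=1: r + 0k = 19.191 → ⌈·⌉ = 20
j=2: r + 1k = 52.991 → ⌈·⌉ = 53
j=3: r + 2k = 86.791 → ⌈·⌉ = 87
j=4: r + 3k = 120.591 → ⌈·⌉ = 121
j=5: r + 4k = 154.391 → ⌈·⌉ = 155
j=6: r + 5k = 188.191 → ⌈·⌉ = 189
j=7: r + 6k = 221.991 → ⌈·⌉ = 222
j=8: r + 7k = 255.791 → ⌈·⌉ = 256
j=9: r + 8k = 289.591 → ⌈·⌉ = 290
j=10: r + 9k = 323.391 → ⌈·⌉ = 324

20, 53, 87, 121, 155, 189, 222, 256, 290, 324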